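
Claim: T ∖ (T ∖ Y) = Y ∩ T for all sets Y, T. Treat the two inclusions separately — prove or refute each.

The two sets are equal.

Forward inclusion. Let x ∈ T ∖ (T ∖ Y). Then x ∈ Y ∩ T, from which x ∈ Y ∩ T.

Reverse inclusion. Let x ∈ Y ∩ T. Then x ∈ Y ∩ T, from which x ∈ T ∖ (T ∖ Y).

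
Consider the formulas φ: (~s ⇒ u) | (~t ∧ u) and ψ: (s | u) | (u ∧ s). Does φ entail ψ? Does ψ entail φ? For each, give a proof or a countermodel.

(→) Assume the antecedent. If u is true, (s | u) | (u ∧ s) reduces to true regardless of the other variables. If u is false, the antecedent forces (u = F, s = T, t = F) or (u = F, s = T, t = T), and (s | u) | (u ∧ s) holds there. Either way (s | u) | (u ∧ s) holds.

(←) Assume the antecedent. If u is true, (~s ⇒ u) | (~t ∧ u) reduces to true regardless of the other variables. If u is false, the antecedent forces (u = F, s = T, t = F) or (u = F, s = T, t = T), and (~s ⇒ u) | (~t ∧ u) holds there. Either way (~s ⇒ u) | (~t ∧ u) holds.

Both directions hold; the statement is true.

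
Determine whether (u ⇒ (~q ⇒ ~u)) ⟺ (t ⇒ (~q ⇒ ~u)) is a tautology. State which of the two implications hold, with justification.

The forward direction holds; the converse fails.

(←) This fails. Under q = F, t = F, u = T, the left side is false but the right side is true.

(→) Assume the antecedent. If q is true, t ⇒ (~q ⇒ ~u) reduces to true regardless of the other variables. If q is false, the antecedent forces (q = F, t = F, u = F) or (q = F, t = T, u = F), and t ⇒ (~q ⇒ ~u) holds there. Either way t ⇒ (~q ⇒ ~u) holds.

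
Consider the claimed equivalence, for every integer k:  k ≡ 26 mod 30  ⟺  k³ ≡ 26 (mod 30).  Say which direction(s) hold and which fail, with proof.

(←) Suppose k³ ≡ 26 (mod 30). The only residue r in {0, …, 29} with r³ ≡ 26 (mod 30) is r = 26, so k ≡ 26 (mod 30).

(→) Suppose k ≡ 26 mod 30. Write k = 30j + 26. Then (30j + 26)³ = 27000j³ + 70200j² + 60840j + 17576 = 30(900j³ + 2340j² + 2028j + 585) + 26, so k³ ≡ 26 (mod 30).

Both implications hold.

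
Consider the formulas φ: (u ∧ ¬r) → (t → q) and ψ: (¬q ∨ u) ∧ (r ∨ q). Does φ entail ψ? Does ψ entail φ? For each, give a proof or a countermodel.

(⇒) fails; (⇐) holds.

(⟹) This fails. Under t = F, u = F, r = F, q = F, the left side is true but the right side is false.

(⟸) Assume the antecedent. If r is true, (u ∧ ¬r) → (t → q) reduces to true regardless of the other variables. If r is false, the antecedent forces (t = F, u = T, r = F, q = T) or (t = T, u = T, r = F, q = T), and (u ∧ ¬r) → (t → q) holds there. Either way (u ∧ ¬r) → (t → q) holds.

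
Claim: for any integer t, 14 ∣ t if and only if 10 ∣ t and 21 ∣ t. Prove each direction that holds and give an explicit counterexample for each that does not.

(⇒) This fails: take t = 14. Certainly 14 ∣ 14, but 10 ∤ 14.

(⇐) Suppose 10 ∣ t and 21 ∣ t. Any common multiple of 10 and 21 is a multiple of their lcm; here gcd(10, 21) = 1, so lcm(10, 21) = 10·21 = 210, so 210 ∣ t. Since 14 ∣ 210, it follows that 14 ∣ t.

Only the reverse direction holds.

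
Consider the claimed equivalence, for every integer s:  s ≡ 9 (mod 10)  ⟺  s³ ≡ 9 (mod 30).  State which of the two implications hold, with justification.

(⇐) The residues r modulo 30 with r³ ≡ 9 (mod 30) are exactly {9}, and each is ≡ 9 (mod 10).

(⇒) This fails: take s = 19. Then 19 ≡ 9 (mod 10), but 19³ = 6859 ≡ 19 (mod 30), not 9.

(⇒) fails; (⇐) holds.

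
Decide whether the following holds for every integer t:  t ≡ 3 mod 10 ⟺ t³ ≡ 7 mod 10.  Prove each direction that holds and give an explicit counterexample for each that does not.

Both implications hold.

(⇐) For the converse, argue contrapositively. If t ≢ 3 (mod 10), then t is congruent to one of 0, 1, 2, 4, 5, 6, 7, 8, 9 modulo 10, and these give t³ ≡ 0, 1, 8, 4, 5, 6, 3, 2, 9 respectively — never 7.

(⇒) Suppose t ≡ 3 mod 10. Write t = 10j + 3. Then (10j + 3)³ = 1000j³ + 900j² + 270j + 27 = 10(100j³ + 90j² + 27j + 2) + 7, so t³ ≡ 7 (mod 10).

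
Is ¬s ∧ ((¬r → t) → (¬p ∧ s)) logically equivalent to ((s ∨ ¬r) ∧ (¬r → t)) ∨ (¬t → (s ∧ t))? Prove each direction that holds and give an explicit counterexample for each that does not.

Neither implication holds.

(⇒) This fails. Under t = F, s = F, r = F, p = F, the left side is true but the right side is false.

(⇐) This fails. Under t = T, s = F, r = F, p = F, the left side is false but the right side is true.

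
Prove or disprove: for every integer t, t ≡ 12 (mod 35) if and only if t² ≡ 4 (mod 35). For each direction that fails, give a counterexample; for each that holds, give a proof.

The forward direction holds; the converse fails.

[⇒] Suppose t ≡ 12 (mod 35). Write t = 35j + 12. Then (35j + 12)² = 1225j² + 840j + 144 = 35(35j² + 24j + 4) + 4, so t² ≡ 4 (mod 35).

[⇐] This fails: take t = 2. Then 2² = 4 ≡ 4 (mod 35), yet 2 ≡ 2 (mod 35), not 12.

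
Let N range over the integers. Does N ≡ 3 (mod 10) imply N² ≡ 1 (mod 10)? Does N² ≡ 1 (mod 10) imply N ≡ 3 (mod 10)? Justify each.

Neither implication holds.

[⇒] This fails: take N = 3. Then 3 ≡ 3 (mod 10), but 3² = 9 ≡ 9 (mod 10), not 1.

[⇐] This fails: take N = 1. Then 1² = 1 ≡ 1 (mod 10), yet 1 ≡ 1 (mod 10), not 3.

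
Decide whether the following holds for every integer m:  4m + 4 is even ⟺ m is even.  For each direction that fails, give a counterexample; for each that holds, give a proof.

(→) This fails: take m = 3. Then 4m + 4 = 16, which is even, yet m = 3 is odd, not even.

(←) Suppose m is even. Since 4 is even, 4m is even for every m, so 4m + 4 has the same parity as 4, which is even. Hence 4m + 4 is even.

Only the reverse direction holds.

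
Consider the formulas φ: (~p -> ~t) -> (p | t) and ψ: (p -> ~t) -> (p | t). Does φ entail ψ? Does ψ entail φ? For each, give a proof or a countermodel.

Forward direction. Assume the antecedent. If p is true, (p -> ~t) -> (p | t) reduces to true regardless of the other variables. If p is false, the antecedent forces (p = F, t = T), and (p -> ~t) -> (p | t) holds there. Either way (p -> ~t) -> (p | t) holds.

Converse. Assume the antecedent. If p is true, (~p -> ~t) -> (p | t) reduces to true regardless of the other variables. If p is false, the antecedent forces (p = F, t = T), and (~p -> ~t) -> (p | t) holds there. Either way (~p -> ~t) -> (p | t) holds.

Equivalent; both directions hold.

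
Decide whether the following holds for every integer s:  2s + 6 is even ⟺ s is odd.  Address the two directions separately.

(→) This fails: take s = 0. Then 2s + 6 = 6, which is even, yet s = 0 is even, not odd.

(←) Suppose s is odd. Since 2 is even, 2s is even for every s, so 2s + 6 has the same parity as 6, which is even. Hence 2s + 6 is even.

(⇒) fails; (⇐) holds.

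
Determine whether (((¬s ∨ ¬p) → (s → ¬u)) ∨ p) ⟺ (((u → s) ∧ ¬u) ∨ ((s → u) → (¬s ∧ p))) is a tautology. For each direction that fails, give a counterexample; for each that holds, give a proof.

Forward direction. This fails. Under s = F, u = T, p = F, the left side is true but the right side is false.

Converse. Assume the antecedent. If s is true, the antecedent forces (s = T, u = F, p = F) or (s = T, u = F, p = T), and ((¬s ∨ ¬p) → (s → ¬u)) ∨ p holds there. If s is false, ((¬s ∨ ¬p) → (s → ¬u)) ∨ p reduces to true regardless of the other variables. Either way ((¬s ∨ ¬p) → (s → ¬u)) ∨ p holds.

Only the converse holds.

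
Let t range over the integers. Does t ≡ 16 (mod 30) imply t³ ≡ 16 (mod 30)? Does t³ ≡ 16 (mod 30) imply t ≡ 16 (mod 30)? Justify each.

Both implications hold.

(⟸) Suppose t³ ≡ 16 (mod 30). The only residue r in {0, …, 29} with r³ ≡ 16 (mod 30) is r = 16, so t ≡ 16 (mod 30).

(⟹) Suppose t ≡ 16 (mod 30). Write t = 30j + 16. Then (30j + 16)³ = 27000j³ + 43200j² + 23040j + 4096 = 30(900j³ + 1440j² + 768j + 136) + 16, so t³ ≡ 16 (mod 30).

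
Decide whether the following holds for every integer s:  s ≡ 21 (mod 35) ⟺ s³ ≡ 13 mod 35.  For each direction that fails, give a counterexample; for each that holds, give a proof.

(⟹) This fails: take s = 21. Then 21 ≡ 21 (mod 35), but 21³ = 9261 ≡ 21 (mod 35), not 13.

(⟸) This fails: take s = 12. Then 12³ = 1728 ≡ 13 (mod 35), yet 12 ≡ 12 (mod 35), not 21.

Neither direction holds.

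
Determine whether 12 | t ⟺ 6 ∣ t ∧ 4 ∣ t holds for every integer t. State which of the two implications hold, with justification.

Both directions hold.

[⇒] If 12 ∣ t, write t = 12q. Since 12 = 2·6, t = 6·(2q), so 6 ∣ t; and since 12 = 3·4, t = 4·(3q), so 4 ∣ t.

[⇐] Suppose 6 ∣ t and 4 ∣ t. Any common multiple of 6 and 4 is a multiple of their lcm; here lcm(6, 4) = 6·4/gcd(6, 4) = 24/2 = 12, so 12 ∣ t.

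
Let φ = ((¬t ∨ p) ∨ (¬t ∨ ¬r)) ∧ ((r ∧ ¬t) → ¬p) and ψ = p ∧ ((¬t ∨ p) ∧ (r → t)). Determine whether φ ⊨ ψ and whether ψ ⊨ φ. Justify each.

(⟸) Assume the antecedent. If t is true, the antecedent forces (t = T, p = T, r = F) or (t = T, p = T, r = T), and the consequent holds there. If t is false, the antecedent forces (t = F, p = T, r = F), and the consequent holds there. Either way the consequent holds.

(⟹) This fails. Under t = F, p = F, r = F, the left side is true but the right side is false.

Not equivalent: only (⇐) holds.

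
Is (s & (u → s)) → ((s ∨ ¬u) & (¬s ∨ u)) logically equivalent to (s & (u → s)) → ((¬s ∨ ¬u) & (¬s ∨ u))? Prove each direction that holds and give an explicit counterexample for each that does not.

[⇒] This fails. Under u = T, s = T, the left side is true but the right side is false.

[⇐] Assume the antecedent. If u is true, the consequent reduces to true regardless of the other variables. If u is false, the antecedent forces (u = F, s = F), and the consequent holds there. Either way the consequent holds.

The forward direction fails; the converse holds.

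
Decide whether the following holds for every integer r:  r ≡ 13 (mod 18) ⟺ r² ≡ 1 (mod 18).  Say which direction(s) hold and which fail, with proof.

(→) This fails: take r = 13. Then 13 ≡ 13 (mod 18), but 13² = 169 ≡ 7 (mod 18), not 1.

(←) This fails: take r = 1. Then 1² = 1 ≡ 1 (mod 18), yet 1 ≡ 1 (mod 18), not 13.

Both directions fail.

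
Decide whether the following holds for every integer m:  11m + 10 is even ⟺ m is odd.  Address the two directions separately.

Forward direction. This fails: m = 4 gives 11m + 10 = 54, which is even, but 4 is even, not odd.

Converse. This also fails: m = 5 is odd, but 11m + 10 = 65 is odd, not even.

(⇒) fails and (⇐) fails.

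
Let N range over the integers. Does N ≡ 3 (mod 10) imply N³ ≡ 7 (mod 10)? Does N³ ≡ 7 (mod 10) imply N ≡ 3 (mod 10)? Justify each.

Both directions hold; the statement is true.

(⇒) Suppose N ≡ 3 (mod 10). Write N = 10j + 3. Then (10j + 3)³ = 1000j³ + 900j² + 270j + 27 = 10(100j³ + 90j² + 27j + 2) + 7, so N³ ≡ 7 (mod 10).

(⇐) For the converse, argue contrapositively. If N ≢ 3 (mod 10), then N is congruent to one of 0, 1, 2, 4, 5, 6, 7, 8, 9 modulo 10, and these give N³ ≡ 0, 1, 8, 4, 5, 6, 3, 2, 9 respectively — never 7.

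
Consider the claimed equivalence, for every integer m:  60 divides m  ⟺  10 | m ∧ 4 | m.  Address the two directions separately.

(⟹) If 60 ∣ m, write m = 60q. Since 60 = 6·10, m = 10·(6q), so 10 ∣ m; and since 60 = 15·4, m = 4·(15q), so 4 ∣ m.

(⟸) This fails: take m = 20. Both 10 ∣ 20 and 4 ∣ 20, yet 20 is not a multiple of 60 (since 20 = 0·60 + 20), so 60 ∤ 20.

Only the forward implication holds.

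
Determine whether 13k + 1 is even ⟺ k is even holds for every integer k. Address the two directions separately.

Neither direction holds.

[⇒] This fails: k = 3 gives 13k + 1 = 40, which is even, but 3 is odd, not even.

[⇐] This also fails: k = 0 is even, but 13k + 1 = 1 is odd, not even.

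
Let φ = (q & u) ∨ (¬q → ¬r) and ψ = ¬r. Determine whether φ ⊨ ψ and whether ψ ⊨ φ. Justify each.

[⇒] This fails. Under q = T, u = F, r = T, the left side is true but the right side is false.

[⇐] Assume the antecedent. If q is true, (q & u) ∨ (¬q → ¬r) reduces to true regardless of the other variables. If q is false, the antecedent forces (q = F, u = F, r = F) or (q = F, u = T, r = F), and (q & u) ∨ (¬q → ¬r) holds there. Either way (q & u) ∨ (¬q → ¬r) holds.

Only the reverse direction holds.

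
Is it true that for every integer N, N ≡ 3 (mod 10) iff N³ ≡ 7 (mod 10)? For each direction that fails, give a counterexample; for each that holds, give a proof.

Both directions hold.

Forward direction. Suppose N ≡ 3 (mod 10). Write N = 10j + 3. Then (10j + 3)³ = 1000j³ + 900j² + 270j + 27 = 10(100j³ + 90j² + 27j + 2) + 7, so N³ ≡ 7 (mod 10).

Converse. Suppose N³ ≡ 7 (mod 10). The only residue r in {0, …, 9} with r³ ≡ 7 (mod 10) is r = 3, so N ≡ 3 (mod 10).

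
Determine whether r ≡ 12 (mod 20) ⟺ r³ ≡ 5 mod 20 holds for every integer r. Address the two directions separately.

(→) This fails: take r = 12. Then 12 ≡ 12 (mod 20), but 12³ = 1728 ≡ 8 (mod 20), not 5.

(←) This fails: take r = 5. Then 5³ = 125 ≡ 5 (mod 20), yet 5 ≡ 5 (mod 20), not 12.

Neither direction holds.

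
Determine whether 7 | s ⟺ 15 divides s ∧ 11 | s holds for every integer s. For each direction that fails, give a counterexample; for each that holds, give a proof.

Neither direction holds.

(⟹) This fails: take s = 7. Certainly 7 ∣ 7, but 15 ∤ 7.

(⟸) This fails: take s = 165. Both 15 ∣ 165 and 11 ∣ 165, yet 165 is not a multiple of 7 (since 165 = 23·7 + 4), so 7 ∤ 165.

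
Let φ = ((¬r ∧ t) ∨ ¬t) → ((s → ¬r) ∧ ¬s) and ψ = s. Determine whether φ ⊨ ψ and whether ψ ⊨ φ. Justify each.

Neither direction holds.

(⇒) This fails. Under s = F, r = F, t = F, the left side is true but the right side is false.

(⇐) This fails. Under s = T, r = F, t = F, the left side is false but the right side is true.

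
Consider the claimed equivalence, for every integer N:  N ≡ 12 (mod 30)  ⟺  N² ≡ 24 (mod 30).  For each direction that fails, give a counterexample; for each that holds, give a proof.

(⇒) holds; (⇐) fails.

Converse. This fails: take N = 18. Then 18² = 324 ≡ 24 (mod 30), yet 18 ≡ 18 (mod 30), not 12.

Forward direction. Suppose N ≡ 12 (mod 30). Write N = 30j + 12. Then (30j + 12)² = 900j² + 720j + 144 = 30(30j² + 24j + 4) + 24, so N² ≡ 24 (mod 30).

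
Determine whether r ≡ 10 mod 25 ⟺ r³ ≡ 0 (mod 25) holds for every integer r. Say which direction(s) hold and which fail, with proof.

(⇒) holds; (⇐) fails.

(⟹) Suppose r ≡ 10 mod 25. Write r = 25j + 10. Then (25j + 10)³ = 15625j³ + 18750j² + 7500j + 1000 = 25(625j³ + 750j² + 300j + 40) + 0, so r³ ≡ 0 (mod 25).

(⟸) This fails: take r = 0. Then 0³ = 0 ≡ 0 (mod 25), yet 0 ≡ 0 (mod 25), not 10.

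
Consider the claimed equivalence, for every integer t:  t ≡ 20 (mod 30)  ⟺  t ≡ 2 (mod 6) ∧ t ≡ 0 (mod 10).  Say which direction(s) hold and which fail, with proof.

Both implications hold.

[⇒] Suppose t ≡ 20 (mod 30); write t = 30j + 20. Since 6 ∣ 30, reducing mod 6 gives t ≡ 20 ≡ 2 (mod 6); since 10 ∣ 30, reducing mod 10 gives t ≡ 20 ≡ 0 (mod 10).

[⇐] Conversely, if t ≡ 2 (mod 6) and t ≡ 0 (mod 10), then by the Chinese remainder theorem t ≡ 20 (mod 30). This is exactly t ≡ 20 (mod 30).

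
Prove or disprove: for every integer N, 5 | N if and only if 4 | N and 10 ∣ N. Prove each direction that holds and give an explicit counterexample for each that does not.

[⇐] Suppose 4 ∣ N and 10 ∣ N. Any common multiple of 4 and 10 is a multiple of their lcm; here lcm(4, 10) = 4·10/gcd(4, 10) = 40/2 = 20, so 20 ∣ N. Since 5 ∣ 20, it follows that 5 ∣ N.

[⇒] This fails: take N = 5. Certainly 5 ∣ 5, but 4 ∤ 5.

The forward direction fails; the converse holds.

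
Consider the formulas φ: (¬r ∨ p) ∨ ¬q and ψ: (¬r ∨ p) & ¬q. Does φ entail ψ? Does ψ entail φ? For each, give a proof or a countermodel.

[⇒] This fails. Under r = T, q = F, p = F, the left side is true but the right side is false.

[⇐] Assume the antecedent. If r is true, the antecedent forces (r = T, q = F, p = T), and (¬r ∨ p) ∨ ¬q holds there. If r is false, (¬r ∨ p) ∨ ¬q reduces to true regardless of the other variables. Either way (¬r ∨ p) ∨ ¬q holds.

The forward direction fails; the converse holds.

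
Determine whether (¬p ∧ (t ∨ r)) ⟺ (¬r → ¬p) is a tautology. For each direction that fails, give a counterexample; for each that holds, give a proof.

Only the forward implication holds.

(⇒) Assume the antecedent. If t is true, the antecedent forces (t = T, r = F, p = F) or (t = T, r = T, p = F), and ¬r → ¬p holds there. If t is false, the antecedent forces (t = F, r = T, p = F), and ¬r → ¬p holds there. Either way ¬r → ¬p holds.

(⇐) This fails. Under t = F, r = F, p = F, the left side is false but the right side is true.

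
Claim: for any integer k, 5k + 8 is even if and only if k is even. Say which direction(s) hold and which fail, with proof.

[⇐] Suppose k is even; write k = 2j. Then 5k + 8 = 5·(2j) + 8 = 2·5j + 8, which is even.

[⇒] Suppose 5k + 8 is even. Since 5 is odd, 5k and k have the same parity, so 5k + 8 ≡ k + 8 (mod 2). As 8 is even, 5k + 8 is even exactly when k is even. Thus k is even.

Both implications hold.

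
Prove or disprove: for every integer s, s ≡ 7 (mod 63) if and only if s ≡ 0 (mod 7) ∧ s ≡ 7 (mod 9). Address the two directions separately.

The biconditional holds.

(→) Suppose s ≡ 7 (mod 63); write s = 63j + 7. Since 7 ∣ 63, reducing mod 7 gives s ≡ 7 ≡ 0 (mod 7); since 9 ∣ 63, reducing mod 9 gives s ≡ 7 (mod 9).

(←) Conversely, if s ≡ 0 (mod 7) and s ≡ 7 (mod 9), then by the Chinese remainder theorem s ≡ 7 (mod 63). This is exactly s ≡ 7 (mod 63).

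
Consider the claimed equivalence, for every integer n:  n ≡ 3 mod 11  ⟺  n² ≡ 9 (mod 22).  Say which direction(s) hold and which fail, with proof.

[⇒] This fails: take n = 14. Then 14 ≡ 3 (mod 11), but 14² = 196 ≡ 20 (mod 22), not 9.

[⇐] This fails: take n = 19. Then 19² = 361 ≡ 9 (mod 22), yet 19 ≡ 8 (mod 11), not 3.

Neither implication holds.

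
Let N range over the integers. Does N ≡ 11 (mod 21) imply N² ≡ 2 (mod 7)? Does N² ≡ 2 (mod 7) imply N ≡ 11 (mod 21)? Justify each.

Forward direction. Suppose N ≡ 11 (mod 21). Then N² ≡ 11² = 121 (mod 21), and since 7 ∣ 21, also N² ≡ 2 (mod 7).

Converse. This fails: take N = 3. Then 3² = 9 ≡ 2 (mod 7), yet 3 ≡ 3 (mod 21), not 11.

(⇒) holds; (⇐) fails.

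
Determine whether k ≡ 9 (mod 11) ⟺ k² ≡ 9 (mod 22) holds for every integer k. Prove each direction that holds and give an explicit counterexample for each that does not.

(⟹) This fails: take k = 9. Then 9 ≡ 9 (mod 11), but 9² = 81 ≡ 15 (mod 22), not 9.

(⟸) This fails: take k = 3. Then 3² = 9 ≡ 9 (mod 22), yet 3 ≡ 3 (mod 11), not 9.

Neither direction holds.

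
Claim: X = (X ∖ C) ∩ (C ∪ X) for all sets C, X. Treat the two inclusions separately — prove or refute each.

The sets are not equal: only the reverse inclusion holds.

Reverse inclusion. Let x ∈ (X ∖ C) ∩ (C ∪ X). Then x ∈ X and x ∉ C, from which x ∈ X.

Forward inclusion. This inclusion fails. Take C = {1}, X = {1}; then 1 ∈ X but 1 ∉ (X ∖ C) ∩ (C ∪ X).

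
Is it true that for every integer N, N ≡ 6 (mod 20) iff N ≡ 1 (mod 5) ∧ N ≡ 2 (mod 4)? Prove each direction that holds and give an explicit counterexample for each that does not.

(⇐) If N ≡ 1 (mod 5) and N ≡ 2 (mod 4), then by the Chinese remainder theorem N ≡ 6 (mod 20). This is exactly N ≡ 6 (mod 20).

(⇒) Suppose N ≡ 6 (mod 20); write N = 20j + 6. Since 5 ∣ 20, reducing mod 5 gives N ≡ 6 ≡ 1 (mod 5); since 4 ∣ 20, reducing mod 4 gives N ≡ 6 ≡ 2 (mod 4).

Both directions hold.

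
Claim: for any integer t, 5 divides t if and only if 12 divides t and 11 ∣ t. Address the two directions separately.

Forward direction. This fails: take t = 5. Certainly 5 ∣ 5, but 12 ∤ 5.

Converse. This fails: take t = 132. Both 12 ∣ 132 and 11 ∣ 132, yet 132 is not a multiple of 5 (since 132 = 26·5 + 2), so 5 ∤ 132.

(⇒) fails and (⇐) fails.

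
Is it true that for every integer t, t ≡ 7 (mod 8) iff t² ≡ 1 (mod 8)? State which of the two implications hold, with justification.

Converse. This fails: take t = 1. Then 1² = 1 ≡ 1 (mod 8), yet 1 ≡ 1 (mod 8), not 7.

Forward direction. Suppose t ≡ 7 (mod 8). Write t = 8j + 7. Then (8j + 7)² = 64j² + 112j + 49 = 8(8j² + 14j + 6) + 1, so t² ≡ 1 (mod 8).

The forward direction holds; the converse fails.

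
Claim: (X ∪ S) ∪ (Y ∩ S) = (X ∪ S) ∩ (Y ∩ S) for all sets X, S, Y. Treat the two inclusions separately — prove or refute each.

(⊇) Let x ∈ (X ∪ S) ∩ (Y ∩ S). Then either x ∈ S ∩ Y and x ∉ X; or x ∈ X ∩ S ∩ Y. In each case x ∈ (X ∪ S) ∪ (Y ∩ S), so (X ∪ S) ∩ (Y ∩ S) ⊆ (X ∪ S) ∪ (Y ∩ S).

(⊆) This inclusion fails. Take X = {1}, S = ∅, Y = ∅; then 1 ∈ (X ∪ S) ∪ (Y ∩ S) but 1 ∉ (X ∪ S) ∩ (Y ∩ S).

(⊆) fails; (⊇) holds.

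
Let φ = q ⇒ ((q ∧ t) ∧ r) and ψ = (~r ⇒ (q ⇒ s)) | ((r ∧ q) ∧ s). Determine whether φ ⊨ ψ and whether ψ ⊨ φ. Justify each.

(→) Assume the antecedent. If q is true, the antecedent forces (s = F, r = T, q = T, t = T) or (s = T, r = T, q = T, t = T), and (~r ⇒ (q ⇒ s)) | ((r ∧ q) ∧ s) holds there. If q is false, (~r ⇒ (q ⇒ s)) | ((r ∧ q) ∧ s) reduces to true regardless of the other variables. Either way (~r ⇒ (q ⇒ s)) | ((r ∧ q) ∧ s) holds.

(←) This fails. Under s = T, r = F, q = T, t = F, the left side is false but the right side is true.

Only the forward direction holds.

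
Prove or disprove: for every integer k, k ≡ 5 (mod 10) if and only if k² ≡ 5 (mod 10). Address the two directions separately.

(⇒) Suppose k ≡ 5 (mod 10). Write k = 10j + 5. Then (10j + 5)² = 100j² + 100j + 25 = 10(10j² + 10j + 2) + 5, so k² ≡ 5 (mod 10).

(⇐) Conversely, suppose k² ≡ 5 (mod 10). The only residue r in {0, …, 9} with r² ≡ 5 (mod 10) is r = 5, so k ≡ 5 (mod 10).

Both implications hold.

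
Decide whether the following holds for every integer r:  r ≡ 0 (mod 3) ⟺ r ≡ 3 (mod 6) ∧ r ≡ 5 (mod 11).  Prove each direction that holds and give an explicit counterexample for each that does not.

Not equivalent: only (⇐) holds.

(⇒) This fails: r = 0 gives 0 ≡ 0 (mod 3) but 0 ≡ 0 (mod 6), so the conjunction on the right does not hold.

(⇐) Conversely, if r ≡ 3 (mod 6) and r ≡ 5 (mod 11), then by the Chinese remainder theorem r ≡ 27 (mod 66). Since 27 ≡ 0 (mod 3) and 3 ∣ 66, we get r ≡ 0 (mod 3).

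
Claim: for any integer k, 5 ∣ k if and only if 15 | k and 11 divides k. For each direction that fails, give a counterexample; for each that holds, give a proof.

The forward direction fails; the converse holds.

(⟹) This fails: take k = 5. Certainly 5 ∣ 5, but 15 ∤ 5.

(⟸) Suppose 15 ∣ k and 11 ∣ k. Any common multiple of 15 and 11 is a multiple of their lcm; here gcd(15, 11) = 1, so lcm(15, 11) = 15·11 = 165, so 165 ∣ k. Since 5 ∣ 165, it follows that 5 ∣ k.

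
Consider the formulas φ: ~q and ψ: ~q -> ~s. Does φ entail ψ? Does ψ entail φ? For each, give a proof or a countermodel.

(⟹) This fails. Under s = T, q = F, the left side is true but the right side is false.

(⟸) This fails. Under s = F, q = T, the left side is false but the right side is true.

Both directions fail.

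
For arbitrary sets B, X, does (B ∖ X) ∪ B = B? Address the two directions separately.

Forward inclusion. Let x ∈ (B ∖ X) ∪ B. Then either x ∈ B and x ∉ X; or x ∈ B ∩ X. In each case x ∈ B, so (B ∖ X) ∪ B ⊆ B.

Reverse inclusion. Let x ∈ B. Then either x ∈ B and x ∉ X; or x ∈ B ∩ X. In each case x ∈ (B ∖ X) ∪ B, so B ⊆ (B ∖ X) ∪ B.

Both inclusions hold; the sets are equal.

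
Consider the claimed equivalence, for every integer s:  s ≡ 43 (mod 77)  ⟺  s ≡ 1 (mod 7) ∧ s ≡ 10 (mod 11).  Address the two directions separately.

Both directions hold; the statement is true.

(⇒) Suppose s ≡ 43 (mod 77); write s = 77j + 43. Since 7 ∣ 77, reducing mod 7 gives s ≡ 43 ≡ 1 (mod 7); since 11 ∣ 77, reducing mod 11 gives s ≡ 43 ≡ 10 (mod 11).

(⇐) Conversely, if s ≡ 1 (mod 7) and s ≡ 10 (mod 11), then by the Chinese remainder theorem s ≡ 43 (mod 77). This is exactly s ≡ 43 (mod 77).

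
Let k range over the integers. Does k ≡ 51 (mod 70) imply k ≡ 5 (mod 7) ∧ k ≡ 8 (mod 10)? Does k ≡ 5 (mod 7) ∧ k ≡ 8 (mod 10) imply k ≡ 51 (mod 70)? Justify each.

Neither implication holds.

Forward direction. This fails: k = 51 gives 51 ≡ 51 (mod 70) but 51 ≡ 2 (mod 7), so the conjunction on the right does not hold.

Converse. This fails: k = 68 satisfies both congruences on the right (68 ≡ 5 mod 7 and 68 ≡ 8 mod 10) yet 68 ≡ 68 (mod 70), not 51.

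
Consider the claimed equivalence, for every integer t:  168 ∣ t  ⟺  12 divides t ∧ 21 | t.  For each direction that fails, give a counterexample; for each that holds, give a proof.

Forward direction. If 168 ∣ t, write t = 168q. Since 168 = 14·12, t = 12·(14q), so 12 ∣ t; and since 168 = 8·21, t = 21·(8q), so 21 ∣ t.

Converse. This fails: take t = 84. Both 12 ∣ 84 and 21 ∣ 84, yet 84 is not a multiple of 168 (since 84 = 0·168 + 84), so 168 ∤ 84.

(⇒) holds; (⇐) fails.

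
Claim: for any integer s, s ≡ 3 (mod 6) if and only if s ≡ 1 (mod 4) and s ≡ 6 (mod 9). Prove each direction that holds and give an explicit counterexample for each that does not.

(⇒) This fails: s = 3 gives 3 ≡ 3 (mod 6) but 3 ≡ 3 (mod 4), so the conjunction on the right does not hold.

(⇐) Conversely, if s ≡ 1 (mod 4) and s ≡ 6 (mod 9), then by the Chinese remainder theorem s ≡ 33 (mod 36). Since 33 ≡ 3 (mod 6) and 6 ∣ 36, we get s ≡ 3 (mod 6).

(⇒) fails; (⇐) holds.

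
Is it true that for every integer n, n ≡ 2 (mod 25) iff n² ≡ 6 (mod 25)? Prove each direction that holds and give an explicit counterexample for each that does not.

Neither direction holds.

(→) This fails: take n = 2. Then 2 ≡ 2 (mod 25), but 2² = 4 ≡ 4 (mod 25), not 6.

(←) This fails: take n = 9. Then 9² = 81 ≡ 6 (mod 25), yet 9 ≡ 9 (mod 25), not 2.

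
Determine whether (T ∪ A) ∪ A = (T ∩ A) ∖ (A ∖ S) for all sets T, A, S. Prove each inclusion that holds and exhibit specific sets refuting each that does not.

(⊆) fails; (⊇) holds.

(⊆) This inclusion fails. Take T = {1}, A = ∅, S = ∅; then 1 ∈ (T ∪ A) ∪ A but 1 ∉ (T ∩ A) ∖ (A ∖ S).

(⊇) Let x ∈ (T ∩ A) ∖ (A ∖ S). Then x ∈ T ∩ A ∩ S, from which x ∈ (T ∪ A) ∪ A.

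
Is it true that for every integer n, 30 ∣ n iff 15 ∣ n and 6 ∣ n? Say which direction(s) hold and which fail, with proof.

Equivalent; both directions hold.

(⟸) Suppose 15 ∣ n and 6 ∣ n. Any common multiple of 15 and 6 is a multiple of their lcm; here lcm(15, 6) = 15·6/gcd(15, 6) = 90/3 = 30, so 30 ∣ n.

(⟹) If 30 ∣ n, write n = 30q. Since 30 = 2·15, n = 15·(2q), so 15 ∣ n; and since 30 = 5·6, n = 6·(5q), so 6 ∣ n.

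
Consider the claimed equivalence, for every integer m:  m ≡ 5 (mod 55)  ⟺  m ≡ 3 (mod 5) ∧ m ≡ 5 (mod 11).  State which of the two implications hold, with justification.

Neither implication holds.

Forward direction. This fails: m = 5 gives 5 ≡ 5 (mod 55) but 5 ≡ 0 (mod 5), so the conjunction on the right does not hold.

Converse. This fails: m = 38 satisfies both congruences on the right (38 ≡ 3 mod 5 and 38 ≡ 5 mod 11) yet 38 ≡ 38 (mod 55), not 5.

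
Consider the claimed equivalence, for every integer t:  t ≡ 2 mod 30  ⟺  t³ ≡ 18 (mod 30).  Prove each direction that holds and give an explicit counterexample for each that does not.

Neither direction holds.

(⇒) This fails: take t = 2. Then 2 ≡ 2 (mod 30), but 2³ = 8 ≡ 8 (mod 30), not 18.

(⇐) This fails: take t = 12. Then 12³ = 1728 ≡ 18 (mod 30), yet 12 ≡ 12 (mod 30), not 2.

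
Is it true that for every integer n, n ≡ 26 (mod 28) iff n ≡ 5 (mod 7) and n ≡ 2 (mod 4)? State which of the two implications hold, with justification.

[⇐] If n ≡ 5 (mod 7) and n ≡ 2 (mod 4), then by the Chinese remainder theorem n ≡ 26 (mod 28). This is exactly n ≡ 26 (mod 28).

[⇒] Suppose n ≡ 26 (mod 28); write n = 28j + 26. Since 7 ∣ 28, reducing mod 7 gives n ≡ 26 ≡ 5 (mod 7); since 4 ∣ 28, reducing mod 4 gives n ≡ 26 ≡ 2 (mod 4).

The biconditional holds.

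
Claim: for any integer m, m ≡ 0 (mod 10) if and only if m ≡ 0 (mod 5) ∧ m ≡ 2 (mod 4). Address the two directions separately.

Not equivalent: only (⇐) holds.

(⇒) This fails: m = 0 gives 0 ≡ 0 (mod 10) but 0 ≡ 0 (mod 4), so the conjunction on the right does not hold.

(⇐) Conversely, if m ≡ 0 (mod 5) and m ≡ 2 (mod 4), then by the Chinese remainder theorem m ≡ 10 (mod 20). Since 10 ≡ 0 (mod 10) and 10 ∣ 20, we get m ≡ 0 (mod 10).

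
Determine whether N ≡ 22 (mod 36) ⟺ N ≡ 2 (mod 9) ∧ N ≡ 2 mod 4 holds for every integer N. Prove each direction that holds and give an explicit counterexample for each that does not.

(⇒) fails and (⇐) fails.

(→) This fails: N = 22 gives 22 ≡ 22 (mod 36) but 22 ≡ 4 (mod 9), so the conjunction on the right does not hold.

(←) This fails: N = 2 satisfies both congruences on the right (2 ≡ 2 mod 9 and 2 ≡ 2 mod 4) yet 2 ≡ 2 (mod 36), not 22.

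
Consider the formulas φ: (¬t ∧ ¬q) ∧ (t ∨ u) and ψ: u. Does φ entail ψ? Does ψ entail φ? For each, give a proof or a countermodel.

(⟸) This fails. Under q = T, t = F, u = T, the left side is false but the right side is true.

(⟹) Assume the antecedent. If q is true, the antecedent cannot hold. If q is false, the antecedent forces (q = F, t = F, u = T), and u holds there. Either way u holds.

(⇒) holds; (⇐) fails.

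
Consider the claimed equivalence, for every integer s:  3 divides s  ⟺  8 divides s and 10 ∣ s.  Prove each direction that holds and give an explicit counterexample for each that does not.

(→) This fails: take s = 3. Certainly 3 ∣ 3, but 8 ∤ 3.

(←) This fails: take s = 40. Both 8 ∣ 40 and 10 ∣ 40, yet 40 is not a multiple of 3 (since 40 = 13·3 + 1), so 3 ∤ 40.

Neither implication holds.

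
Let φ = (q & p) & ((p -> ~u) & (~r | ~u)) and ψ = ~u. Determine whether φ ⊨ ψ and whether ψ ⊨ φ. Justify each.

Not equivalent: only (⇒) holds.

(⟹) Assume the antecedent. If r is true, the antecedent forces (r = T, u = F, q = T, p = T), and ~u holds there. If r is false, the antecedent forces (r = F, u = F, q = T, p = T), and ~u holds there. Either way ~u holds.

(⟸) This fails. Under r = F, u = F, q = F, p = F, the left side is false but the right side is true.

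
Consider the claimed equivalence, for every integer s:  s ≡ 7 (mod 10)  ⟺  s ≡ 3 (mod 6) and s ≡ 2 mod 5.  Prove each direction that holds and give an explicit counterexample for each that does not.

The forward direction fails; the converse holds.

(⇒) This fails: s = 17 gives 17 ≡ 7 (mod 10) but 17 ≡ 5 (mod 6), so the conjunction on the right does not hold.

(⇐) Conversely, if s ≡ 3 (mod 6) and s ≡ 2 (mod 5), then by the Chinese remainder theorem s ≡ 27 (mod 30). Since 27 ≡ 7 (mod 10) and 10 ∣ 30, we get s ≡ 7 (mod 10).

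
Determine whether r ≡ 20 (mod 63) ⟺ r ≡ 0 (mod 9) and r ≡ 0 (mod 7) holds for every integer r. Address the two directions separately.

[⇒] This fails: r = 20 gives 20 ≡ 20 (mod 63) but 20 ≡ 2 (mod 9), so the conjunction on the right does not hold.

[⇐] This fails: r = 0 satisfies both congruences on the right (0 ≡ 0 mod 9 and 0 ≡ 0 mod 7) yet 0 ≡ 0 (mod 63), not 20.

Neither implication holds.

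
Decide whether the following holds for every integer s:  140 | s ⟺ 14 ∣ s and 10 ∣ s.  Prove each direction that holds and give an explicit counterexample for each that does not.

(⟹) If 140 ∣ s, write s = 140q. Since 140 = 10·14, s = 14·(10q), so 14 ∣ s; and since 140 = 14·10, s = 10·(14q), so 10 ∣ s.

(⟸) This fails: take s = 70. Both 14 ∣ 70 and 10 ∣ 70, yet 70 is not a multiple of 140 (since 70 = 0·140 + 70), so 140 ∤ 70.

Only the forward direction holds.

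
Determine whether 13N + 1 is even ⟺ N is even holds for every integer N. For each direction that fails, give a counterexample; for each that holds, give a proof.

(→) This fails: N = 5 gives 13N + 1 = 66, which is even, but 5 is odd, not even.

(←) This also fails: N = 6 is even, but 13N + 1 = 79 is odd, not even.

Neither direction holds.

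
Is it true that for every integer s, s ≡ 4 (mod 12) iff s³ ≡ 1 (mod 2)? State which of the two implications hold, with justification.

(⇒) This fails: take s = 4. Then 4 ≡ 4 (mod 12), but 4³ = 64 ≡ 0 (mod 2), not 1.

(⇐) This fails: take s = 1. Then 1³ = 1 ≡ 1 (mod 2), yet 1 ≡ 1 (mod 12), not 4.

Neither implication holds.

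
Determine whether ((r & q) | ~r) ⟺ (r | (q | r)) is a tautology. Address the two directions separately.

(⇒) fails and (⇐) fails.

Forward direction. This fails. Under q = F, r = F, the left side is true but the right side is false.

Converse. This fails. Under q = F, r = T, the left side is false but the right side is true.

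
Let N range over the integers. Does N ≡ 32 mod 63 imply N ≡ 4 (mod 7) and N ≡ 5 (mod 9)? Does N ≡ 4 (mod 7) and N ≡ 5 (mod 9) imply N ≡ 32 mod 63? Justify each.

Both directions hold; the statement is true.

Forward direction. Suppose N ≡ 32 (mod 63); write N = 63j + 32. Since 7 ∣ 63, reducing mod 7 gives N ≡ 32 ≡ 4 (mod 7); since 9 ∣ 63, reducing mod 9 gives N ≡ 32 ≡ 5 (mod 9).

Converse. If N ≡ 4 (mod 7) and N ≡ 5 (mod 9), then by the Chinese remainder theorem N ≡ 32 (mod 63). This is exactly N ≡ 32 (mod 63).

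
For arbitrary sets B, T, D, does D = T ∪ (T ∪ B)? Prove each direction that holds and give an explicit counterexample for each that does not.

(⊆) fails and (⊇) fails.

(⊆) This inclusion fails. Take B = ∅, T = ∅, D = {1}; then 1 ∈ D but 1 ∉ T ∪ (T ∪ B).

(⊇) This inclusion fails. Take B = {1}, T = ∅, D = ∅; then 1 ∈ T ∪ (T ∪ B) but 1 ∉ D.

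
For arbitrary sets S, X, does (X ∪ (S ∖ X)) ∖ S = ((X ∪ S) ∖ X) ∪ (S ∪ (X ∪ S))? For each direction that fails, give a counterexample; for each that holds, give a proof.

Forward inclusion. Let x ∈ (X ∪ (S ∖ X)) ∖ S. Then x ∈ X and x ∉ S, from which x ∈ ((X ∪ S) ∖ X) ∪ (S ∪ (X ∪ S)).

Reverse inclusion. This inclusion fails. Take S = {1}, X = ∅; then 1 ∈ ((X ∪ S) ∖ X) ∪ (S ∪ (X ∪ S)) but 1 ∉ (X ∪ (S ∖ X)) ∖ S.

The sets are not equal: only the forward inclusion holds.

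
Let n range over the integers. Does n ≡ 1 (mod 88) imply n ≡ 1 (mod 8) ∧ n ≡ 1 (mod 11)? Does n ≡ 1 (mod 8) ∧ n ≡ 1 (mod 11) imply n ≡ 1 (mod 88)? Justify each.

(⟹) Suppose n ≡ 1 (mod 88); write n = 88j + 1. Since 8 ∣ 88, reducing mod 8 gives n ≡ 1 (mod 8); since 11 ∣ 88, reducing mod 11 gives n ≡ 1 (mod 11).

(⟸) Conversely, if n ≡ 1 (mod 8) and n ≡ 1 (mod 11), then by the Chinese remainder theorem n ≡ 1 (mod 88). This is exactly n ≡ 1 (mod 88).

Both directions hold.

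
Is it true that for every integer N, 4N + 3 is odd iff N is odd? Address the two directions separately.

Not equivalent: only (⇐) holds.

Forward direction. This fails: take N = 0. Then 4N + 3 = 3, which is odd, yet N = 0 is even, not odd.

Converse. Suppose N is odd. Since 4 is even, 4N is even for every N, so 4N + 3 has the same parity as 3, which is odd. Hence 4N + 3 is odd.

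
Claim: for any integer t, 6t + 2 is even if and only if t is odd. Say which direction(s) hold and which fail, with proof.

Forward direction. This fails: take t = 2. Then 6t + 2 = 14, which is even, yet t = 2 is even, not odd.

Converse. Suppose t is odd. Since 6 is even, 6t is even for every t, so 6t + 2 has the same parity as 2, which is even. Hence 6t + 2 is even.

Only the reverse direction holds.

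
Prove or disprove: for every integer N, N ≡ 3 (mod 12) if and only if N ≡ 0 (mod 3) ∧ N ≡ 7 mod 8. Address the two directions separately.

(⇒) This fails: N = 3 gives 3 ≡ 3 (mod 12) but 3 ≡ 3 (mod 8), so the conjunction on the right does not hold.

(⇐) Conversely, if N ≡ 0 (mod 3) and N ≡ 7 (mod 8), then by the Chinese remainder theorem N ≡ 15 (mod 24). Since 15 ≡ 3 (mod 12) and 12 ∣ 24, we get N ≡ 3 (mod 12).

Not equivalent: only (⇐) holds.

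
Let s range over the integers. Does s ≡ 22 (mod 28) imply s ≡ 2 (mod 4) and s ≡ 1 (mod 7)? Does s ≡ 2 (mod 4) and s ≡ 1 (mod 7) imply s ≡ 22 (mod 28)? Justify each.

Both directions hold.

(⇒) Suppose s ≡ 22 (mod 28); write s = 28j + 22. Since 4 ∣ 28, reducing mod 4 gives s ≡ 22 ≡ 2 (mod 4); since 7 ∣ 28, reducing mod 7 gives s ≡ 22 ≡ 1 (mod 7).

(⇐) Conversely, if s ≡ 2 (mod 4) and s ≡ 1 (mod 7), then by the Chinese remainder theorem s ≡ 22 (mod 28). This is exactly s ≡ 22 (mod 28).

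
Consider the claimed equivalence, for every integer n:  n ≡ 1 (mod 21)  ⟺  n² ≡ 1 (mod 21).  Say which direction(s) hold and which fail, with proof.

[⇐] This fails: take n = 8. Then 8² = 64 ≡ 1 (mod 21), yet 8 ≡ 8 (mod 21), not 1.

[⇒] Suppose n ≡ 1 (mod 21). Write n = 21j + 1. Then (21j + 1)² = 441j² + 42j + 1 = 21(21j² + 2j) + 1, so n² ≡ 1 (mod 21).

(⇒) holds; (⇐) fails.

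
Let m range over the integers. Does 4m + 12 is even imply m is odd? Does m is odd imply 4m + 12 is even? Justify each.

(⇒) fails; (⇐) holds.

Forward direction. This fails: take m = 6. Then 4m + 12 = 36, which is even, yet m = 6 is even, not odd.

Converse. Suppose m is odd. Since 4 is even, 4m is even for every m, so 4m + 12 has the same parity as 12, which is even. Hence 4m + 12 is even.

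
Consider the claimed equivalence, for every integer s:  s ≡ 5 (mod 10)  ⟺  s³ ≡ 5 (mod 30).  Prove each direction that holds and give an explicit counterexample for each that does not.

The forward direction fails; the converse holds.

(⟸) The residues r modulo 30 with r³ ≡ 5 (mod 30) are exactly {5}, and each is ≡ 5 (mod 10).

(⟹) This fails: take s = 15. Then 15 ≡ 5 (mod 10), but 15³ = 3375 ≡ 15 (mod 30), not 5.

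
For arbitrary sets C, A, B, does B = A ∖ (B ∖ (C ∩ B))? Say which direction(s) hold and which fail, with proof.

Both inclusions fail.

(⊆) This inclusion fails. Take C = ∅, A = ∅, B = {1}; then 1 ∈ B but 1 ∉ A ∖ (B ∖ (C ∩ B)).

(⊇) This inclusion fails. Take C = ∅, A = {1}, B = ∅; then 1 ∈ A ∖ (B ∖ (C ∩ B)) but 1 ∉ B.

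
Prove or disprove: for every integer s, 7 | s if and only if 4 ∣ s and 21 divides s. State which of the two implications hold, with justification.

(→) This fails: take s = 7. Certainly 7 ∣ 7, but 4 ∤ 7.

(←) Suppose 4 ∣ s and 21 ∣ s. Any common multiple of 4 and 21 is a multiple of their lcm; here gcd(4, 21) = 1, so lcm(4, 21) = 4·21 = 84, so 84 ∣ s. Since 7 ∣ 84, it follows that 7 ∣ s.

The forward direction fails; the converse holds.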